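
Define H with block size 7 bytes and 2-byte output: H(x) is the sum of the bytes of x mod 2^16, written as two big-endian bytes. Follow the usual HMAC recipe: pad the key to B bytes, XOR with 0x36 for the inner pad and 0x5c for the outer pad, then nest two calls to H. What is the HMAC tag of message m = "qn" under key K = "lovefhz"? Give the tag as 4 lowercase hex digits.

017c

Key "lovefhz" = 6c 6f 76 65 66 68 7a is exactly B = 7 bytes: K' = 6c 6f 76 65 66 68 7a.
K' ⊕ ipad = 5a 59 40 53 50 5e 4c.  K' ⊕ opad = 30 33 2a 39 3a 34 26.
Inner input = (K'⊕ipad) ∥ m = 5a 59 40 53 50 5e 4c ∥ 71 6e.
Inner hash: sum = 90+89+64+83+80+94+76+113+110 = 799 → 03 1f.
Outer input = (K'⊕opad) ∥ inner = 30 33 2a 39 3a 34 26 ∥ 03 1f.
Outer hash (tag): sum = 48+51+42+57+58+52+38+3+31 = 380 → 01 7c.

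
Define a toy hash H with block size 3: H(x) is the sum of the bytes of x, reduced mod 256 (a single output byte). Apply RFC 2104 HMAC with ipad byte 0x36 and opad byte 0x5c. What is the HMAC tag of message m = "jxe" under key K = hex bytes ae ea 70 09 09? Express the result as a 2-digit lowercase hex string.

dd

Key hex bytes ae ea 70 09 09 is 5 bytes > B = 3, so hash it first: H(key) = 1a, then zero-pad to 3 bytes: K' = 1a 00 00.
K' ⊕ ipad = 2c 36 36.  K' ⊕ opad = 46 5c 5c.
Inner input = (K'⊕ipad) ∥ m = 2c 36 36 ∥ 6a 78 65.
Inner hash: sum = 44+54+54+106+120+101 = 479; mod 256 = 223 → df.
Outer input = (K'⊕opad) ∥ inner = 46 5c 5c ∥ df.
Outer hash (tag): sum = 70+92+92+223 = 477; mod 256 = 221 → dd.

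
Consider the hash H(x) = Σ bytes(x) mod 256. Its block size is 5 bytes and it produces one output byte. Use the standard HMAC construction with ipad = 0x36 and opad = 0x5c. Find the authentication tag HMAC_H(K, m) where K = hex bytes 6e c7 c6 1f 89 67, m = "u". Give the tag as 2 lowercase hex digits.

Key hex bytes 6e c7 c6 1f 89 67 is 6 bytes > B = 5, so hash it first: H(key) = 0a, then zero-pad to 5 bytes: K' = 0a 00 00 00 00.
K' ⊕ ipad = 3c 36 36 36 36.  K' ⊕ opad = 56 5c 5c 5c 5c.
Inner input = (K'⊕ipad) ∥ m = 3c 36 36 36 36 ∥ 75.
Inner hash: sum = 60+54+54+54+54+117 = 393; mod 256 = 137 → 89.
Outer input = (K'⊕opad) ∥ inner = 56 5c 5c 5c 5c ∥ 89.
Outer hash (tag): sum = 86+92+92+92+92+137 = 591; mod 256 = 79 → 4f.

4f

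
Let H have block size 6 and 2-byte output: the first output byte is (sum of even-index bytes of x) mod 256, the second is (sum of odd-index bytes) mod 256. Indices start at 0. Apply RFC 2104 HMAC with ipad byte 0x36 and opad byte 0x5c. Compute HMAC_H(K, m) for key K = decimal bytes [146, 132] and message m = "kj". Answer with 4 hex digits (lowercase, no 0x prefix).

0118

Key decimal bytes [146, 132] = 92 84 is 2 bytes ≤ B = 6; zero-pad to 6 bytes: K' = 92 84 00 00 00 00.
K' ⊕ ipad = a4 b2 36 36 36 36.  K' ⊕ opad = ce d8 5c 5c 5c 5c.
Inner input = (K'⊕ipad) ∥ m = a4 b2 36 36 36 36 ∥ 6b 6a.
Inner hash: even-index sum = 379 mod 256 = 123; odd-index sum = 392 mod 256 = 136 → 7b 88.
Outer input = (K'⊕opad) ∥ inner = ce d8 5c 5c 5c 5c ∥ 7b 88.
Outer hash (tag): even-index sum = 513 mod 256 = 1; odd-index sum = 536 mod 256 = 24 → 01 18.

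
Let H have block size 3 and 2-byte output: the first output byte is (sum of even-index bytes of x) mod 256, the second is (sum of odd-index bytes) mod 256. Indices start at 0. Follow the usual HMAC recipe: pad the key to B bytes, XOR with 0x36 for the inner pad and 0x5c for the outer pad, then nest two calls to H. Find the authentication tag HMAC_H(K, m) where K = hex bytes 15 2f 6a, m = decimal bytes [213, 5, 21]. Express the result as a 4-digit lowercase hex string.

Key hex bytes 15 2f 6a is exactly B = 3 bytes: K' = 15 2f 6a.
K' ⊕ ipad = 23 19 5c.  K' ⊕ opad = 49 73 36.
Inner input = (K'⊕ipad) ∥ m = 23 19 5c ∥ d5 05 15.
Inner hash: even-index sum = 132 mod 256 = 132; odd-index sum = 259 mod 256 = 3 → 84 03.
Outer input = (K'⊕opad) ∥ inner = 49 73 36 ∥ 84 03.
Outer hash (tag): even-index sum = 130 mod 256 = 130; odd-index sum = 247 mod 256 = 247 → 82 f7.

82f7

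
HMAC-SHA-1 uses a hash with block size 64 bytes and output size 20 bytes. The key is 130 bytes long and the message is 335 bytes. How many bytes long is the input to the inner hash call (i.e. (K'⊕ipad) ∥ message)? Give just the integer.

399

Key is 130 > 64 bytes, so it is hashed to 20 bytes then zero-padded to 64: |K'| = 64.
Inner input = (K'⊕ipad) ∥ m → 64 + 335 = 399 bytes.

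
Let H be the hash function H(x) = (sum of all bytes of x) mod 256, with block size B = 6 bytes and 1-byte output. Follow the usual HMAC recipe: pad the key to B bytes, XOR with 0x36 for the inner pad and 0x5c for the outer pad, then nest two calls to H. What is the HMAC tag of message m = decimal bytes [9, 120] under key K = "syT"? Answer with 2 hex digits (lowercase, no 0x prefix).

89

Key "syT" = 73 79 54 is 3 bytes ≤ B = 6; zero-pad to 6 bytes: K' = 73 79 54 00 00 00.
K' ⊕ ipad = 45 4f 62 36 36 36.  K' ⊕ opad = 2f 25 08 5c 5c 5c.
Inner input = (K'⊕ipad) ∥ m = 45 4f 62 36 36 36 ∥ 09 78.
Inner hash: sum = 69+79+98+54+54+54+9+120 = 537; mod 256 = 25 → 19.
Outer input = (K'⊕opad) ∥ inner = 2f 25 08 5c 5c 5c ∥ 19.
Outer hash (tag): sum = 47+37+8+92+92+92+25 = 393; mod 256 = 137 → 89.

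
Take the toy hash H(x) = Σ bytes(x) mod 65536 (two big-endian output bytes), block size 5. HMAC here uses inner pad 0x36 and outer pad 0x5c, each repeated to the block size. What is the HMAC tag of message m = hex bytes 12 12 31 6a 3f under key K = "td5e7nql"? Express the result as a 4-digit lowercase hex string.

Key "td5e7nql" = 74 64 35 65 37 6e 71 6c is 8 bytes > B = 5, so hash it first: H(key) = 02 f4, then zero-pad to 5 bytes: K' = 02 f4 00 00 00.
K' ⊕ ipad = 34 c2 36 36 36.  K' ⊕ opad = 5e a8 5c 5c 5c.
Inner input = (K'⊕ipad) ∥ m = 34 c2 36 36 36 ∥ 12 12 31 6a 3f.
Inner hash: sum = 52+194+54+54+54+18+18+49+106+63 = 662 → 02 96.
Outer input = (K'⊕opad) ∥ inner = 5e a8 5c 5c 5c ∥ 02 96.
Outer hash (tag): sum = 94+168+92+92+92+2+150 = 690 → 02 b2.

02b2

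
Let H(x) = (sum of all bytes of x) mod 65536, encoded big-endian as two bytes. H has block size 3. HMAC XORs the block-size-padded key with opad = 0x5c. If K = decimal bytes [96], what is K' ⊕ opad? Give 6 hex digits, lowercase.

Key decimal bytes [96] = 60 is 1 byte ≤ B = 3; zero-pad to 3 bytes: K' = 60 00 00.
XOR each byte with 0x5c: 60⊕5c=3c, 00⊕5c=5c, 00⊕5c=5c.

3c5c5c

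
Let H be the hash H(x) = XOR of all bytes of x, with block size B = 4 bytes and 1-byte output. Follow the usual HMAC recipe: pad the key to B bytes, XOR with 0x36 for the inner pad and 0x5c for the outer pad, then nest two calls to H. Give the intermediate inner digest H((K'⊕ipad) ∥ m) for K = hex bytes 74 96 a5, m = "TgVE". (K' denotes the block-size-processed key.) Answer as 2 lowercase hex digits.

67

Key hex bytes 74 96 a5 is 3 bytes ≤ B = 4; zero-pad to 4 bytes: K' = 74 96 a5 00.
K' ⊕ ipad = 42 a0 93 36.
Inner input = 42 a0 93 36 ∥ 54 67 56 45.
Inner hash: XOR 42⊕a0⊕93⊕36⊕54⊕67⊕56⊕45 = 67.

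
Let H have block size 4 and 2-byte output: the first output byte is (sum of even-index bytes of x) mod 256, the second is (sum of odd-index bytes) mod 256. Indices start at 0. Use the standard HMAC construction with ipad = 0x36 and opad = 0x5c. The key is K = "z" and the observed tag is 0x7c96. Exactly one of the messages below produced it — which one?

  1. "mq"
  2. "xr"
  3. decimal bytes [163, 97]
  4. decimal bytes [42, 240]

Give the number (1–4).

Key "z" = 7a is 1 byte ≤ B = 4; zero-pad to 4 bytes: K' = 7a 00 00 00.
K' ⊕ ipad = 4c 36 36 36; K' ⊕ opad = 26 5c 5c 5c.
m1: inner = H(4c 36 36 36 6d 71) = ef dd; tag = H(26 5c 5c 5c ef dd) = 7195
m2: inner = H(4c 36 36 36 78 72) = fa de; tag = H(26 5c 5c 5c fa de) = 7c96 ← matches
m3: inner = H(4c 36 36 36 a3 61) = 25 cd; tag = H(26 5c 5c 5c 25 cd) = a785
m4: inner = H(4c 36 36 36 2a f0) = ac 5c; tag = H(26 5c 5c 5c ac 5c) = 2e14

2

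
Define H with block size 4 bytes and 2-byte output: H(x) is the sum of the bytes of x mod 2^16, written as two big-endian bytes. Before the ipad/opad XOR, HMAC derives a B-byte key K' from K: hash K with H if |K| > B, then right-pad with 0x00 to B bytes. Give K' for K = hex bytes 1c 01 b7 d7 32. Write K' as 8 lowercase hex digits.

|K| = 5 > B = 4, so first hash the key.
H(K): sum = 28+1+183+215+50 = 477 → 01 dd.
Zero-pad H(K) = 01 dd to 4 bytes: K' = 01 dd 00 00.

01dd0000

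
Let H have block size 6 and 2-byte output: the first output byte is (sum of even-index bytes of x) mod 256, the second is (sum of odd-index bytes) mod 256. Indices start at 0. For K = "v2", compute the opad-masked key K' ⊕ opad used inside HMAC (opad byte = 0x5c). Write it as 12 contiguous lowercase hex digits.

Key "v2" = 76 32 is 2 bytes ≤ B = 6; zero-pad to 6 bytes: K' = 76 32 00 00 00 00.
XOR each byte with 0x5c: 76⊕5c=2a, 32⊕5c=6e, 00⊕5c=5c, 00⊕5c=5c, 00⊕5c=5c, 00⊕5c=5c.

2a6e5c5c5c5c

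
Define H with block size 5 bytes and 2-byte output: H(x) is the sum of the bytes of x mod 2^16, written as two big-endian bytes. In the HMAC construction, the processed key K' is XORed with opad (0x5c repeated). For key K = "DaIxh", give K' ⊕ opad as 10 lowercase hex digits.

183d152434

Key "DaIxh" = 44 61 49 78 68 is exactly B = 5 bytes: K' = 44 61 49 78 68.
XOR each byte with 0x5c: 44⊕5c=18, 61⊕5c=3d, 49⊕5c=15, 78⊕5c=24, 68⊕5c=34.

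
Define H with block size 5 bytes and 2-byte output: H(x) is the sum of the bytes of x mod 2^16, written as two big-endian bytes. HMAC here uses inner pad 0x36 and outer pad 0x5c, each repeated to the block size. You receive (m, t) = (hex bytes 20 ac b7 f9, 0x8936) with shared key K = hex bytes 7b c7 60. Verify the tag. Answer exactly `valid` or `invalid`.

invalid

Key hex bytes 7b c7 60 is 3 bytes ≤ B = 5; zero-pad to 5 bytes: K' = 7b c7 60 00 00.
K' ⊕ ipad = 4d f1 56 36 36; K' ⊕ opad = 27 9b 3c 5c 5c.
Inner hash: sum = 77+241+86+54+54+32+172+183+249 = 1148 → 04 7c.
Outer hash (recomputed tag): sum = 39+155+60+92+92+4+124 = 566 → 02 36.
Recomputed tag = 0236; claimed = 8936 → mismatch.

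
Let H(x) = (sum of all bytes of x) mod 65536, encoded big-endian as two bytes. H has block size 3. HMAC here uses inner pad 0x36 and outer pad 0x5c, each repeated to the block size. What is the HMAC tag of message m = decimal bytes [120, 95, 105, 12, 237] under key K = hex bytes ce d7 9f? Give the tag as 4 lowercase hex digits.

Key hex bytes ce d7 9f is exactly B = 3 bytes: K' = ce d7 9f.
K' ⊕ ipad = f8 e1 a9.  K' ⊕ opad = 92 8b c3.
Inner input = (K'⊕ipad) ∥ m = f8 e1 a9 ∥ 78 5f 69 0c ed.
Inner hash: sum = 248+225+169+120+95+105+12+237 = 1211 → 04 bb.
Outer input = (K'⊕opad) ∥ inner = 92 8b c3 ∥ 04 bb.
Outer hash (tag): sum = 146+139+195+4+187 = 671 → 02 9f.

029f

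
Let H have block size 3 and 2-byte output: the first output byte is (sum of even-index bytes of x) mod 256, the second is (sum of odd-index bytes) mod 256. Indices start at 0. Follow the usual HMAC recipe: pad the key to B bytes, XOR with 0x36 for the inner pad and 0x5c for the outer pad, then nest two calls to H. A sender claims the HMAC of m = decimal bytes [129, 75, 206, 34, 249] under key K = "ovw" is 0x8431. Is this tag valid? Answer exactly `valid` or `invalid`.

Key "ovw" = 6f 76 77 is exactly B = 3 bytes: K' = 6f 76 77.
K' ⊕ ipad = 59 40 41; K' ⊕ opad = 33 2a 2b.
Inner hash: even-index sum = 263 mod 256 = 7; odd-index sum = 648 mod 256 = 136 → 07 88.
Outer hash (recomputed tag): even-index sum = 230 mod 256 = 230; odd-index sum = 49 mod 256 = 49 → e6 31.
Recomputed tag = e631; claimed = 8431 → mismatch.

invalid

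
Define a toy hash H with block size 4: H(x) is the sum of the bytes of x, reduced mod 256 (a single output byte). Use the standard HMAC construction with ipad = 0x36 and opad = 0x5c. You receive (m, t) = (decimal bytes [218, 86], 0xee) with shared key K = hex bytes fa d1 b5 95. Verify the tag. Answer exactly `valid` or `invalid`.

Key hex bytes fa d1 b5 95 is exactly B = 4 bytes: K' = fa d1 b5 95.
K' ⊕ ipad = cc e7 83 a3; K' ⊕ opad = a6 8d e9 c9.
Inner hash: sum = 204+231+131+163+218+86 = 1033; mod 256 = 9 → 09.
Outer hash (recomputed tag): sum = 166+141+233+201+9 = 750; mod 256 = 238 → ee.
Recomputed tag = ee; claimed = ee → match.

valid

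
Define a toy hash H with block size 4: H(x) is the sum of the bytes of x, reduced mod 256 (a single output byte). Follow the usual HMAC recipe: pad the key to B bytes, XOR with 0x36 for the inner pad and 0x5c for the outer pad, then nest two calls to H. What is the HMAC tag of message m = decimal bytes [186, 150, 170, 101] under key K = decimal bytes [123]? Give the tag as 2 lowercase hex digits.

Key decimal bytes [123] = 7b is 1 byte ≤ B = 4; zero-pad to 4 bytes: K' = 7b 00 00 00.
K' ⊕ ipad = 4d 36 36 36.  K' ⊕ opad = 27 5c 5c 5c.
Inner input = (K'⊕ipad) ∥ m = 4d 36 36 36 ∥ ba 96 aa 65.
Inner hash: sum = 77+54+54+54+186+150+170+101 = 846; mod 256 = 78 → 4e.
Outer input = (K'⊕opad) ∥ inner = 27 5c 5c 5c ∥ 4e.
Outer hash (tag): sum = 39+92+92+92+78 = 393; mod 256 = 137 → 89.

89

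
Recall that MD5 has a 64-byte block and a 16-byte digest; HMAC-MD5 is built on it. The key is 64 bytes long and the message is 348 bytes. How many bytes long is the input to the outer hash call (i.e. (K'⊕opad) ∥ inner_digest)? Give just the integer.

80

Key is 64 ≤ 64 bytes, zero-padded: |K'| = 64.
Outer input = (K'⊕opad) ∥ H(inner) → 64 + 16 = 80 bytes.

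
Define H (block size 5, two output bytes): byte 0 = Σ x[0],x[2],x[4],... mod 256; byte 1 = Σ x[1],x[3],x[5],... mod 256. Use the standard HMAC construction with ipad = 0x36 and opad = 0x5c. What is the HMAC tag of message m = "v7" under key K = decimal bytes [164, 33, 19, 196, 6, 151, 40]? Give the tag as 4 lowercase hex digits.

67f2

Key decimal bytes [164, 33, 19, 196, 6, 151, 40] = a4 21 13 c4 06 97 28 is 7 bytes > B = 5, so hash it first: H(key) = e5 7c, then zero-pad to 5 bytes: K' = e5 7c 00 00 00.
K' ⊕ ipad = d3 4a 36 36 36.  K' ⊕ opad = b9 20 5c 5c 5c.
Inner input = (K'⊕ipad) ∥ m = d3 4a 36 36 36 ∥ 76 37.
Inner hash: even-index sum = 374 mod 256 = 118; odd-index sum = 246 mod 256 = 246 → 76 f6.
Outer input = (K'⊕opad) ∥ inner = b9 20 5c 5c 5c ∥ 76 f6.
Outer hash (tag): even-index sum = 615 mod 256 = 103; odd-index sum = 242 mod 256 = 242 → 67 f2.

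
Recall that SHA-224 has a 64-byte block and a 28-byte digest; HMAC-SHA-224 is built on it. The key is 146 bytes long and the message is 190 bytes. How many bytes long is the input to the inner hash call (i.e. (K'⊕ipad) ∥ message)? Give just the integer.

Key is 146 > 64 bytes, so it is hashed to 28 bytes then zero-padded to 64: |K'| = 64.
Inner input = (K'⊕ipad) ∥ m → 64 + 190 = 254 bytes.

254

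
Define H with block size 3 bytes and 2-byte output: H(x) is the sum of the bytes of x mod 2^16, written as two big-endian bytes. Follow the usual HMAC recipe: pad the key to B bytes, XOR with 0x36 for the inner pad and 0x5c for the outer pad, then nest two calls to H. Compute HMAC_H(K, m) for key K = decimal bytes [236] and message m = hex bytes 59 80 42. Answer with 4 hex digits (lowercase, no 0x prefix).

01cb

Key decimal bytes [236] = ec is 1 byte ≤ B = 3; zero-pad to 3 bytes: K' = ec 00 00.
K' ⊕ ipad = da 36 36.  K' ⊕ opad = b0 5c 5c.
Inner input = (K'⊕ipad) ∥ m = da 36 36 ∥ 59 80 42.
Inner hash: sum = 218+54+54+89+128+66 = 609 → 02 61.
Outer input = (K'⊕opad) ∥ inner = b0 5c 5c ∥ 02 61.
Outer hash (tag): sum = 176+92+92+2+97 = 459 → 01 cb.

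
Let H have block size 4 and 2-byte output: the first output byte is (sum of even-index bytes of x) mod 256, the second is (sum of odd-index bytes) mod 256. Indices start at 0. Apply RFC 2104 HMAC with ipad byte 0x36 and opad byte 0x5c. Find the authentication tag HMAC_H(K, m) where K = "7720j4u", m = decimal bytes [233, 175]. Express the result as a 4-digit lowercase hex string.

Key "7720j4u" = 37 37 32 30 6a 34 75 is 7 bytes > B = 4, so hash it first: H(key) = 48 9b, then zero-pad to 4 bytes: K' = 48 9b 00 00.
K' ⊕ ipad = 7e ad 36 36.  K' ⊕ opad = 14 c7 5c 5c.
Inner input = (K'⊕ipad) ∥ m = 7e ad 36 36 ∥ e9 af.
Inner hash: even-index sum = 413 mod 256 = 157; odd-index sum = 402 mod 256 = 146 → 9d 92.
Outer input = (K'⊕opad) ∥ inner = 14 c7 5c 5c ∥ 9d 92.
Outer hash (tag): even-index sum = 269 mod 256 = 13; odd-index sum = 437 mod 256 = 181 → 0d b5.

0db5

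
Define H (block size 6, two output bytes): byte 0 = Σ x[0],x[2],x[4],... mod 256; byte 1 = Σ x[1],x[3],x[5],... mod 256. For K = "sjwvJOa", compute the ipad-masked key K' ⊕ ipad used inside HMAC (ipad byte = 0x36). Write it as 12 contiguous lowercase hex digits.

Key "sjwvJOa" = 73 6a 77 76 4a 4f 61 is 7 bytes > B = 6, so hash it first: H(key) = 95 2f, then zero-pad to 6 bytes: K' = 95 2f 00 00 00 00.
XOR each byte with 0x36: 95⊕36=a3, 2f⊕36=19, 00⊕36=36, 00⊕36=36, 00⊕36=36, 00⊕36=36.

a31936363636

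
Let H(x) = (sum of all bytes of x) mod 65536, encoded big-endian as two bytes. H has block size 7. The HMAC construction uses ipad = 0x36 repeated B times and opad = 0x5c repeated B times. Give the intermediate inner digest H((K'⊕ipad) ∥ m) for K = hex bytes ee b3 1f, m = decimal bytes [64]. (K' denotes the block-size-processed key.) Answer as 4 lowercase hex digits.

029e

Key hex bytes ee b3 1f is 3 bytes ≤ B = 7; zero-pad to 7 bytes: K' = ee b3 1f 00 00 00 00.
K' ⊕ ipad = d8 85 29 36 36 36 36.
Inner input = d8 85 29 36 36 36 36 ∥ 40.
Inner hash: sum = 216+133+41+54+54+54+54+64 = 670 → 02 9e.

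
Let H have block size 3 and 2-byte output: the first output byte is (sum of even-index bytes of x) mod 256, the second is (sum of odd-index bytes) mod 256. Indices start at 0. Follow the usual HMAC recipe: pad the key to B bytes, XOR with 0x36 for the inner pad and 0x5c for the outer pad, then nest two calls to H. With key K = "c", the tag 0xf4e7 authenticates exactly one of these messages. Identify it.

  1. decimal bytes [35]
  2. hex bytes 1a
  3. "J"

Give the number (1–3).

1

Key "c" = 63 is 1 byte ≤ B = 3; zero-pad to 3 bytes: K' = 63 00 00.
K' ⊕ ipad = 55 36 36; K' ⊕ opad = 3f 5c 5c.
m1: inner = H(55 36 36 23) = 8b 59; tag = H(3f 5c 5c 8b 59) = f4e7 ← matches
m2: inner = H(55 36 36 1a) = 8b 50; tag = H(3f 5c 5c 8b 50) = ebe7
m3: inner = H(55 36 36 4a) = 8b 80; tag = H(3f 5c 5c 8b 80) = 1be7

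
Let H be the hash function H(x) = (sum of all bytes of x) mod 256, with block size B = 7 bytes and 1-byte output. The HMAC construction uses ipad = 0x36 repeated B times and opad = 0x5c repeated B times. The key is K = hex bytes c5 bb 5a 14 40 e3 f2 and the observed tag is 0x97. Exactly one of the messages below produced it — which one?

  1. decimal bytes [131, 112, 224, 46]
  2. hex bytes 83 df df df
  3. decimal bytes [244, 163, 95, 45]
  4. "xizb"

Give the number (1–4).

Key hex bytes c5 bb 5a 14 40 e3 f2 is exactly B = 7 bytes: K' = c5 bb 5a 14 40 e3 f2.
K' ⊕ ipad = f3 8d 6c 22 76 d5 c4; K' ⊕ opad = 99 e7 06 48 1c bf ae.
m1: inner = H(f3 8d 6c 22 76 d5 c4 83 70 e0 2e) = 1e; tag = H(99 e7 06 48 1c bf ae 1e) = 75
m2: inner = H(f3 8d 6c 22 76 d5 c4 83 df df df) = 3d; tag = H(99 e7 06 48 1c bf ae 3d) = 94
m3: inner = H(f3 8d 6c 22 76 d5 c4 f4 a3 5f 2d) = 40; tag = H(99 e7 06 48 1c bf ae 40) = 97 ← matches
m4: inner = H(f3 8d 6c 22 76 d5 c4 78 69 7a 62) = da; tag = H(99 e7 06 48 1c bf ae da) = 31

3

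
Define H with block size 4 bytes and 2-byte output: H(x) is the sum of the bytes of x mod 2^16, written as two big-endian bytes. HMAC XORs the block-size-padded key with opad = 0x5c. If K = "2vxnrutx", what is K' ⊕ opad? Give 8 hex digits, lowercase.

5f3d5c5c

Key "2vxnrutx" = 32 76 78 6e 72 75 74 78 is 8 bytes > B = 4, so hash it first: H(key) = 03 61, then zero-pad to 4 bytes: K' = 03 61 00 00.
XOR each byte with 0x5c: 03⊕5c=5f, 61⊕5c=3d, 00⊕5c=5c, 00⊕5c=5c.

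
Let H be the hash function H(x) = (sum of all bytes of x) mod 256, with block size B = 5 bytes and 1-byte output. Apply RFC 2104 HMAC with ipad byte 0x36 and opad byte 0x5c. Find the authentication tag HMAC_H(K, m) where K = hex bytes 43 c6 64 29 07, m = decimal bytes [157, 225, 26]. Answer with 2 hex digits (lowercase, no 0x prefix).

Key hex bytes 43 c6 64 29 07 is exactly B = 5 bytes: K' = 43 c6 64 29 07.
K' ⊕ ipad = 75 f0 52 1f 31.  K' ⊕ opad = 1f 9a 38 75 5b.
Inner input = (K'⊕ipad) ∥ m = 75 f0 52 1f 31 ∥ 9d e1 1a.
Inner hash: sum = 117+240+82+31+49+157+225+26 = 927; mod 256 = 159 → 9f.
Outer input = (K'⊕opad) ∥ inner = 1f 9a 38 75 5b ∥ 9f.
Outer hash (tag): sum = 31+154+56+117+91+159 = 608; mod 256 = 96 → 60.

60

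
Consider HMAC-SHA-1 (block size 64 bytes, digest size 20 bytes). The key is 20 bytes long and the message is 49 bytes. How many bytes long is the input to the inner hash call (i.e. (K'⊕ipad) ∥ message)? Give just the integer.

113

Key is 20 ≤ 64 bytes, zero-padded: |K'| = 64.
Inner input = (K'⊕ipad) ∥ m → 64 + 49 = 113 bytes.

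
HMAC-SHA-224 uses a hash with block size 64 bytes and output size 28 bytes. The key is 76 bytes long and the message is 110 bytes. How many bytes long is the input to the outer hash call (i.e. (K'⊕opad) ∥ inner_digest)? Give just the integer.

Key is 76 > 64 bytes, so it is hashed to 28 bytes then zero-padded to 64: |K'| = 64.
Outer input = (K'⊕opad) ∥ H(inner) → 64 + 28 = 92 bytes.

92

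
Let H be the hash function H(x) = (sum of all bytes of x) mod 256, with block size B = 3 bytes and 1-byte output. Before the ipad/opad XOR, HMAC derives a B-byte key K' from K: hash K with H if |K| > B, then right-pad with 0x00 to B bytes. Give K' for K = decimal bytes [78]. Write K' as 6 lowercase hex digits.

4e0000

Key decimal bytes [78] = 4e is 1 byte ≤ B = 3; zero-pad to 3 bytes: K' = 4e 00 00.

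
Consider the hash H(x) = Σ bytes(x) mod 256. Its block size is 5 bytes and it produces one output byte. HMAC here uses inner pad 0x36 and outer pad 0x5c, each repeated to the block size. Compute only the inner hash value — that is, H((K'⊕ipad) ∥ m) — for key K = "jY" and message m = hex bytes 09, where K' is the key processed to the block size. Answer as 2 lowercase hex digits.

Key "jY" = 6a 59 is 2 bytes ≤ B = 5; zero-pad to 5 bytes: K' = 6a 59 00 00 00.
K' ⊕ ipad = 5c 6f 36 36 36.
Inner input = 5c 6f 36 36 36 ∥ 09.
Inner hash: sum = 92+111+54+54+54+9 = 374; mod 256 = 118 → 76.

76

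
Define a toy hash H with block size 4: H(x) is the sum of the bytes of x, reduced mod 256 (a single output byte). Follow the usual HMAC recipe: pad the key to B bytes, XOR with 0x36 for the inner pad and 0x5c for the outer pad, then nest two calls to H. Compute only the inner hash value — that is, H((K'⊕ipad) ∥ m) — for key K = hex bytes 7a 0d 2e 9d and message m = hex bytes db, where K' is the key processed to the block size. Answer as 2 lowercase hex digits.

Key hex bytes 7a 0d 2e 9d is exactly B = 4 bytes: K' = 7a 0d 2e 9d.
K' ⊕ ipad = 4c 3b 18 ab.
Inner input = 4c 3b 18 ab ∥ db.
Inner hash: sum = 76+59+24+171+219 = 549; mod 256 = 37 → 25.

25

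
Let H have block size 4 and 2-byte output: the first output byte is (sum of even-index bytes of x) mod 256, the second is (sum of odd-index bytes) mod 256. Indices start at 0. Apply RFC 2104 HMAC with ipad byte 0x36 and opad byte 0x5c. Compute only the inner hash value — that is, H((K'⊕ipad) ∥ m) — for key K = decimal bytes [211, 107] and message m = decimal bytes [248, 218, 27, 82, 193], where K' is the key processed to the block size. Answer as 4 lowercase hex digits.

Key decimal bytes [211, 107] = d3 6b is 2 bytes ≤ B = 4; zero-pad to 4 bytes: K' = d3 6b 00 00.
K' ⊕ ipad = e5 5d 36 36.
Inner input = e5 5d 36 36 ∥ f8 da 1b 52 c1.
Inner hash: even-index sum = 751 mod 256 = 239; odd-index sum = 447 mod 256 = 191 → ef bf.

efbf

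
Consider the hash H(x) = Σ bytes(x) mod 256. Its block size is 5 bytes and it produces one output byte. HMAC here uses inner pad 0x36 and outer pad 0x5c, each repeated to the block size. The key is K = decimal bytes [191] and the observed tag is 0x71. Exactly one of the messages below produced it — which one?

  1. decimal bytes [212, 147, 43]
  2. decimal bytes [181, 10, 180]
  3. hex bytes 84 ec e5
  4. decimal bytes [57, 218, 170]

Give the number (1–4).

4

Key decimal bytes [191] = bf is 1 byte ≤ B = 5; zero-pad to 5 bytes: K' = bf 00 00 00 00.
K' ⊕ ipad = 89 36 36 36 36; K' ⊕ opad = e3 5c 5c 5c 5c.
m1: inner = H(89 36 36 36 36 d4 93 2b) = f3; tag = H(e3 5c 5c 5c 5c f3) = 46
m2: inner = H(89 36 36 36 36 b5 0a b4) = d4; tag = H(e3 5c 5c 5c 5c d4) = 27
m3: inner = H(89 36 36 36 36 84 ec e5) = b6; tag = H(e3 5c 5c 5c 5c b6) = 09
m4: inner = H(89 36 36 36 36 39 da aa) = 1e; tag = H(e3 5c 5c 5c 5c 1e) = 71 ← matches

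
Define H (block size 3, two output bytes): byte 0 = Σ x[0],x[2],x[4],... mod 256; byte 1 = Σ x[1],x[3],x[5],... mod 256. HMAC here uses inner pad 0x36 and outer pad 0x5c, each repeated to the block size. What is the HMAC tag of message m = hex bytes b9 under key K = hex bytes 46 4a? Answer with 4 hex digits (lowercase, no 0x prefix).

abbc

Key hex bytes 46 4a is 2 bytes ≤ B = 3; zero-pad to 3 bytes: K' = 46 4a 00.
K' ⊕ ipad = 70 7c 36.  K' ⊕ opad = 1a 16 5c.
Inner input = (K'⊕ipad) ∥ m = 70 7c 36 ∥ b9.
Inner hash: even-index sum = 166 mod 256 = 166; odd-index sum = 309 mod 256 = 53 → a6 35.
Outer input = (K'⊕opad) ∥ inner = 1a 16 5c ∥ a6 35.
Outer hash (tag): even-index sum = 171 mod 256 = 171; odd-index sum = 188 mod 256 = 188 → ab bc.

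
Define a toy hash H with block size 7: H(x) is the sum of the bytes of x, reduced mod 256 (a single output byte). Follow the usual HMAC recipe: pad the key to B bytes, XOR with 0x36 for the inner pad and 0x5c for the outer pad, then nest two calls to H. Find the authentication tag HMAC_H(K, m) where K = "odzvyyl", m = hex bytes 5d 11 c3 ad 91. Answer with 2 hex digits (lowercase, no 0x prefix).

Key "odzvyyl" = 6f 64 7a 76 79 79 6c is exactly B = 7 bytes: K' = 6f 64 7a 76 79 79 6c.
K' ⊕ ipad = 59 52 4c 40 4f 4f 5a.  K' ⊕ opad = 33 38 26 2a 25 25 30.
Inner input = (K'⊕ipad) ∥ m = 59 52 4c 40 4f 4f 5a ∥ 5d 11 c3 ad 91.
Inner hash: sum = 89+82+76+64+79+79+90+93+17+195+173+145 = 1182; mod 256 = 158 → 9e.
Outer input = (K'⊕opad) ∥ inner = 33 38 26 2a 25 25 30 ∥ 9e.
Outer hash (tag): sum = 51+56+38+42+37+37+48+158 = 467; mod 256 = 211 → d3.

d3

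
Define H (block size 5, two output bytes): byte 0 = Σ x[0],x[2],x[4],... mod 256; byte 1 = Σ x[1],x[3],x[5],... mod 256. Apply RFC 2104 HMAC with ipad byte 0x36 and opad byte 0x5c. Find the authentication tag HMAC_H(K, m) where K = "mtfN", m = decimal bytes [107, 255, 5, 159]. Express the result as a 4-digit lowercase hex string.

Key "mtfN" = 6d 74 66 4e is 4 bytes ≤ B = 5; zero-pad to 5 bytes: K' = 6d 74 66 4e 00.
K' ⊕ ipad = 5b 42 50 78 36.  K' ⊕ opad = 31 28 3a 12 5c.
Inner input = (K'⊕ipad) ∥ m = 5b 42 50 78 36 ∥ 6b ff 05 9f.
Inner hash: even-index sum = 639 mod 256 = 127; odd-index sum = 298 mod 256 = 42 → 7f 2a.
Outer input = (K'⊕opad) ∥ inner = 31 28 3a 12 5c ∥ 7f 2a.
Outer hash (tag): even-index sum = 241 mod 256 = 241; odd-index sum = 185 mod 256 = 185 → f1 b9.

f1b9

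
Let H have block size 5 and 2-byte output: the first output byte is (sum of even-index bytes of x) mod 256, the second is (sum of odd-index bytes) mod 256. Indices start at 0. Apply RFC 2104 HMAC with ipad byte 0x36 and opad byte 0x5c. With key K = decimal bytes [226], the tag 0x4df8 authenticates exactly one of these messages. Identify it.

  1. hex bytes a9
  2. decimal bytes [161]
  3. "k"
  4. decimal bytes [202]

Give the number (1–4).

Key decimal bytes [226] = e2 is 1 byte ≤ B = 5; zero-pad to 5 bytes: K' = e2 00 00 00 00.
K' ⊕ ipad = d4 36 36 36 36; K' ⊕ opad = be 5c 5c 5c 5c.
m1: inner = H(d4 36 36 36 36 a9) = 40 15; tag = H(be 5c 5c 5c 5c 40 15) = 8bf8
m2: inner = H(d4 36 36 36 36 a1) = 40 0d; tag = H(be 5c 5c 5c 5c 40 0d) = 83f8
m3: inner = H(d4 36 36 36 36 6b) = 40 d7; tag = H(be 5c 5c 5c 5c 40 d7) = 4df8 ← matches
m4: inner = H(d4 36 36 36 36 ca) = 40 36; tag = H(be 5c 5c 5c 5c 40 36) = acf8

3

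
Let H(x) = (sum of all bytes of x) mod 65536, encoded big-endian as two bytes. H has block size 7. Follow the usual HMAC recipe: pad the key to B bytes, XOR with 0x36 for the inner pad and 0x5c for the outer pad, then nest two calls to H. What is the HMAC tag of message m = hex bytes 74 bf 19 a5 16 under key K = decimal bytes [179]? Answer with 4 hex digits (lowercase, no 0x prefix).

Key decimal bytes [179] = b3 is 1 byte ≤ B = 7; zero-pad to 7 bytes: K' = b3 00 00 00 00 00 00.
K' ⊕ ipad = 85 36 36 36 36 36 36.  K' ⊕ opad = ef 5c 5c 5c 5c 5c 5c.
Inner input = (K'⊕ipad) ∥ m = 85 36 36 36 36 36 36 ∥ 74 bf 19 a5 16.
Inner hash: sum = 133+54+54+54+54+54+54+116+191+25+165+22 = 976 → 03 d0.
Outer input = (K'⊕opad) ∥ inner = ef 5c 5c 5c 5c 5c 5c ∥ 03 d0.
Outer hash (tag): sum = 239+92+92+92+92+92+92+3+208 = 1002 → 03 ea.

03ea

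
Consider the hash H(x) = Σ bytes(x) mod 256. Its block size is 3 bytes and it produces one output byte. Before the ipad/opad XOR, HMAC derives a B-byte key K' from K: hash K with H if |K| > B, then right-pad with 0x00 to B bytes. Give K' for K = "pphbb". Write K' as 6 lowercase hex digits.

0c0000

|K| = 5 > B = 3, so first hash the key.
H(K): sum = 112+112+104+98+98 = 524; mod 256 = 12 → 0c.
Zero-pad H(K) = 0c to 3 bytes: K' = 0c 00 00.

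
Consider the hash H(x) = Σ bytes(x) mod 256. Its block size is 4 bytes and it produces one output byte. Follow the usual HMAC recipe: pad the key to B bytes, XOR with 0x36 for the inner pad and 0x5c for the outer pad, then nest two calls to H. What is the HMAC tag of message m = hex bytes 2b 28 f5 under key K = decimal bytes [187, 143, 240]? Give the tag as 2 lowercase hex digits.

Key decimal bytes [187, 143, 240] = bb 8f f0 is 3 bytes ≤ B = 4; zero-pad to 4 bytes: K' = bb 8f f0 00.
K' ⊕ ipad = 8d b9 c6 36.  K' ⊕ opad = e7 d3 ac 5c.
Inner input = (K'⊕ipad) ∥ m = 8d b9 c6 36 ∥ 2b 28 f5.
Inner hash: sum = 141+185+198+54+43+40+245 = 906; mod 256 = 138 → 8a.
Outer input = (K'⊕opad) ∥ inner = e7 d3 ac 5c ∥ 8a.
Outer hash (tag): sum = 231+211+172+92+138 = 844; mod 256 = 76 → 4c.

4c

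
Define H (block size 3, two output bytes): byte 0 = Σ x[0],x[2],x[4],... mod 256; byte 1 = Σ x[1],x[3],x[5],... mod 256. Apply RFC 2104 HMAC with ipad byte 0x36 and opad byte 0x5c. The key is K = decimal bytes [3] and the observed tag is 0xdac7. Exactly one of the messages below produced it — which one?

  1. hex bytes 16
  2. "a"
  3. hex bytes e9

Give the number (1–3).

Key decimal bytes [3] = 03 is 1 byte ≤ B = 3; zero-pad to 3 bytes: K' = 03 00 00.
K' ⊕ ipad = 35 36 36; K' ⊕ opad = 5f 5c 5c.
m1: inner = H(35 36 36 16) = 6b 4c; tag = H(5f 5c 5c 6b 4c) = 07c7
m2: inner = H(35 36 36 61) = 6b 97; tag = H(5f 5c 5c 6b 97) = 52c7
m3: inner = H(35 36 36 e9) = 6b 1f; tag = H(5f 5c 5c 6b 1f) = dac7 ← matches

3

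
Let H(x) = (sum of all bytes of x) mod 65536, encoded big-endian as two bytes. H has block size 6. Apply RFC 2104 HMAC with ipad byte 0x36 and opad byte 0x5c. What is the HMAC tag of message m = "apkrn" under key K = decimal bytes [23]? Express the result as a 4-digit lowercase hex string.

0265

Key decimal bytes [23] = 17 is 1 byte ≤ B = 6; zero-pad to 6 bytes: K' = 17 00 00 00 00 00.
K' ⊕ ipad = 21 36 36 36 36 36.  K' ⊕ opad = 4b 5c 5c 5c 5c 5c.
Inner input = (K'⊕ipad) ∥ m = 21 36 36 36 36 36 ∥ 61 70 6b 72 6e.
Inner hash: sum = 33+54+54+54+54+54+97+112+107+114+110 = 843 → 03 4b.
Outer input = (K'⊕opad) ∥ inner = 4b 5c 5c 5c 5c 5c ∥ 03 4b.
Outer hash (tag): sum = 75+92+92+92+92+92+3+75 = 613 → 02 65.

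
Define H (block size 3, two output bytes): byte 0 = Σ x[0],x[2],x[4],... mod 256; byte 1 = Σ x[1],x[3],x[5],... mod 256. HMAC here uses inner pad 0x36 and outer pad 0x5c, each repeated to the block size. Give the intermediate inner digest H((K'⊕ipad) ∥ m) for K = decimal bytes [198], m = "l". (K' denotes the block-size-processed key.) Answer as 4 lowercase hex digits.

26a2

Key decimal bytes [198] = c6 is 1 byte ≤ B = 3; zero-pad to 3 bytes: K' = c6 00 00.
K' ⊕ ipad = f0 36 36.
Inner input = f0 36 36 ∥ 6c.
Inner hash: even-index sum = 294 mod 256 = 38; odd-index sum = 162 mod 256 = 162 → 26 a2.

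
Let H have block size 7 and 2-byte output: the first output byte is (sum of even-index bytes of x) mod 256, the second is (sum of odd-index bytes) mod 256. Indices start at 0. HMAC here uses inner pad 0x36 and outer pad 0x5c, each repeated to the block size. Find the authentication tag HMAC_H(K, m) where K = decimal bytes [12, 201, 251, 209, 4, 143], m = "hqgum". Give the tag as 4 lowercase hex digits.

864a

Key decimal bytes [12, 201, 251, 209, 4, 143] = 0c c9 fb d1 04 8f is 6 bytes ≤ B = 7; zero-pad to 7 bytes: K' = 0c c9 fb d1 04 8f 00.
K' ⊕ ipad = 3a ff cd e7 32 b9 36.  K' ⊕ opad = 50 95 a7 8d 58 d3 5c.
Inner input = (K'⊕ipad) ∥ m = 3a ff cd e7 32 b9 36 ∥ 68 71 67 75 6d.
Inner hash: even-index sum = 597 mod 256 = 85; odd-index sum = 987 mod 256 = 219 → 55 db.
Outer input = (K'⊕opad) ∥ inner = 50 95 a7 8d 58 d3 5c ∥ 55 db.
Outer hash (tag): even-index sum = 646 mod 256 = 134; odd-index sum = 586 mod 256 = 74 → 86 4a.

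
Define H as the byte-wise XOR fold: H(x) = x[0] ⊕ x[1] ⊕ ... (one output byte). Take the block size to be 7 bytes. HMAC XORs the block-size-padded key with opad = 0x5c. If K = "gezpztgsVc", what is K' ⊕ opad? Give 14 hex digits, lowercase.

Key "gezpztgsVc" = 67 65 7a 70 7a 74 67 73 56 63 is 10 bytes > B = 7, so hash it first: H(key) = 27, then zero-pad to 7 bytes: K' = 27 00 00 00 00 00 00.
XOR each byte with 0x5c: 27⊕5c=7b, 00⊕5c=5c, 00⊕5c=5c, 00⊕5c=5c, 00⊕5c=5c, 00⊕5c=5c, 00⊕5c=5c.

7b5c5c5c5c5c5c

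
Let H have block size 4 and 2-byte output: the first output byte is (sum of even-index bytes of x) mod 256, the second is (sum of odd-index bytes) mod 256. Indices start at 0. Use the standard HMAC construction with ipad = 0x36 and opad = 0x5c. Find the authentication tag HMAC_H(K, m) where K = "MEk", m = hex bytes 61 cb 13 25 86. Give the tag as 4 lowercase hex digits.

Key "MEk" = 4d 45 6b is 3 bytes ≤ B = 4; zero-pad to 4 bytes: K' = 4d 45 6b 00.
K' ⊕ ipad = 7b 73 5d 36.  K' ⊕ opad = 11 19 37 5c.
Inner input = (K'⊕ipad) ∥ m = 7b 73 5d 36 ∥ 61 cb 13 25 86.
Inner hash: even-index sum = 466 mod 256 = 210; odd-index sum = 409 mod 256 = 153 → d2 99.
Outer input = (K'⊕opad) ∥ inner = 11 19 37 5c ∥ d2 99.
Outer hash (tag): even-index sum = 282 mod 256 = 26; odd-index sum = 270 mod 256 = 14 → 1a 0e.

1a0e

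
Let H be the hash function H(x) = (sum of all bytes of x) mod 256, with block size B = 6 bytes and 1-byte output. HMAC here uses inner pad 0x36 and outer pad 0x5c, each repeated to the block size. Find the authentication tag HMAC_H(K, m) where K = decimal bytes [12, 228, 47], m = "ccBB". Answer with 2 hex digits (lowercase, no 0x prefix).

a0

Key decimal bytes [12, 228, 47] = 0c e4 2f is 3 bytes ≤ B = 6; zero-pad to 6 bytes: K' = 0c e4 2f 00 00 00.
K' ⊕ ipad = 3a d2 19 36 36 36.  K' ⊕ opad = 50 b8 73 5c 5c 5c.
Inner input = (K'⊕ipad) ∥ m = 3a d2 19 36 36 36 ∥ 63 63 42 42.
Inner hash: sum = 58+210+25+54+54+54+99+99+66+66 = 785; mod 256 = 17 → 11.
Outer input = (K'⊕opad) ∥ inner = 50 b8 73 5c 5c 5c ∥ 11.
Outer hash (tag): sum = 80+184+115+92+92+92+17 = 672; mod 256 = 160 → a0.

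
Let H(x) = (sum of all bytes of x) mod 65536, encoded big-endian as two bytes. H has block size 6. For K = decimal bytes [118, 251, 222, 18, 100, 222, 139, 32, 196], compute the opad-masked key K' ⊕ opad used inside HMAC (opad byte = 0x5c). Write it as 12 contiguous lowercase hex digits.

Key decimal bytes [118, 251, 222, 18, 100, 222, 139, 32, 196] = 76 fb de 12 64 de 8b 20 c4 is 9 bytes > B = 6, so hash it first: H(key) = 05 12, then zero-pad to 6 bytes: K' = 05 12 00 00 00 00.
XOR each byte with 0x5c: 05⊕5c=59, 12⊕5c=4e, 00⊕5c=5c, 00⊕5c=5c, 00⊕5c=5c, 00⊕5c=5c.

594e5c5c5c5c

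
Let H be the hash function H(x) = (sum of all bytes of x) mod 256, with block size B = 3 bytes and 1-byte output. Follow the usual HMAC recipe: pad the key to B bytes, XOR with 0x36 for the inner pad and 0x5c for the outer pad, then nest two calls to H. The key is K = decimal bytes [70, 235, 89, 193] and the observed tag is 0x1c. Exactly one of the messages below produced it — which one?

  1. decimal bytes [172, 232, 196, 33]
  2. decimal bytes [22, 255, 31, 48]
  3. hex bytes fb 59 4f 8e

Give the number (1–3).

2

Key decimal bytes [70, 235, 89, 193] = 46 eb 59 c1 is 4 bytes > B = 3, so hash it first: H(key) = 4b, then zero-pad to 3 bytes: K' = 4b 00 00.
K' ⊕ ipad = 7d 36 36; K' ⊕ opad = 17 5c 5c.
m1: inner = H(7d 36 36 ac e8 c4 21) = 62; tag = H(17 5c 5c 62) = 31
m2: inner = H(7d 36 36 16 ff 1f 30) = 4d; tag = H(17 5c 5c 4d) = 1c ← matches
m3: inner = H(7d 36 36 fb 59 4f 8e) = 1a; tag = H(17 5c 5c 1a) = e9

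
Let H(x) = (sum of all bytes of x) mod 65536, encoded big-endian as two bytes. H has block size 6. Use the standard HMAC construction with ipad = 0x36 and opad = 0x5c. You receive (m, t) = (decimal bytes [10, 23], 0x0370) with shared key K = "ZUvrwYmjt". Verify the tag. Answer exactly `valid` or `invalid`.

Key "ZUvrwYmjt" = 5a 55 76 72 77 59 6d 6a 74 is 9 bytes > B = 6, so hash it first: H(key) = 03 b2, then zero-pad to 6 bytes: K' = 03 b2 00 00 00 00.
K' ⊕ ipad = 35 84 36 36 36 36; K' ⊕ opad = 5f ee 5c 5c 5c 5c.
Inner hash: sum = 53+132+54+54+54+54+10+23 = 434 → 01 b2.
Outer hash (recomputed tag): sum = 95+238+92+92+92+92+1+178 = 880 → 03 70.
Recomputed tag = 0370; claimed = 0370 → match.

valid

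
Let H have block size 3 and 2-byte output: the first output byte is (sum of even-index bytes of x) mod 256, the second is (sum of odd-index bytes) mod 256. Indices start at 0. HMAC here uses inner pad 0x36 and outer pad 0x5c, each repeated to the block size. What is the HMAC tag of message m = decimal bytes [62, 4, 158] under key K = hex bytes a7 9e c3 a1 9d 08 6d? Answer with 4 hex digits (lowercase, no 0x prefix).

d197

Key hex bytes a7 9e c3 a1 9d 08 6d is 7 bytes > B = 3, so hash it first: H(key) = 74 47, then zero-pad to 3 bytes: K' = 74 47 00.
K' ⊕ ipad = 42 71 36.  K' ⊕ opad = 28 1b 5c.
Inner input = (K'⊕ipad) ∥ m = 42 71 36 ∥ 3e 04 9e.
Inner hash: even-index sum = 124 mod 256 = 124; odd-index sum = 333 mod 256 = 77 → 7c 4d.
Outer input = (K'⊕opad) ∥ inner = 28 1b 5c ∥ 7c 4d.
Outer hash (tag): even-index sum = 209 mod 256 = 209; odd-index sum = 151 mod 256 = 151 → d1 97.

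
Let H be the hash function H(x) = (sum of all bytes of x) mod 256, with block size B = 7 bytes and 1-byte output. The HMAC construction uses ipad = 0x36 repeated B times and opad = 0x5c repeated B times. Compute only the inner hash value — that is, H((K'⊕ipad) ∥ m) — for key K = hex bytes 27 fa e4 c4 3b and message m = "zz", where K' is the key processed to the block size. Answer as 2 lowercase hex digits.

0e

Key hex bytes 27 fa e4 c4 3b is 5 bytes ≤ B = 7; zero-pad to 7 bytes: K' = 27 fa e4 c4 3b 00 00.
K' ⊕ ipad = 11 cc d2 f2 0d 36 36.
Inner input = 11 cc d2 f2 0d 36 36 ∥ 7a 7a.
Inner hash: sum = 17+204+210+242+13+54+54+122+122 = 1038; mod 256 = 14 → 0e.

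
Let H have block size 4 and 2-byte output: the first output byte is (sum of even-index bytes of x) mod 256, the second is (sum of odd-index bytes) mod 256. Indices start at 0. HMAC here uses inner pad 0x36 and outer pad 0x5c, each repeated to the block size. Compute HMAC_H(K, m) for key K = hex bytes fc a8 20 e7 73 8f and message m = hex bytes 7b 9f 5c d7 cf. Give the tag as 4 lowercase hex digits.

c472

Key hex bytes fc a8 20 e7 73 8f is 6 bytes > B = 4, so hash it first: H(key) = 8f 1e, then zero-pad to 4 bytes: K' = 8f 1e 00 00.
K' ⊕ ipad = b9 28 36 36.  K' ⊕ opad = d3 42 5c 5c.
Inner input = (K'⊕ipad) ∥ m = b9 28 36 36 ∥ 7b 9f 5c d7 cf.
Inner hash: even-index sum = 661 mod 256 = 149; odd-index sum = 468 mod 256 = 212 → 95 d4.
Outer input = (K'⊕opad) ∥ inner = d3 42 5c 5c ∥ 95 d4.
Outer hash (tag): even-index sum = 452 mod 256 = 196; odd-index sum = 370 mod 256 = 114 → c4 72.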